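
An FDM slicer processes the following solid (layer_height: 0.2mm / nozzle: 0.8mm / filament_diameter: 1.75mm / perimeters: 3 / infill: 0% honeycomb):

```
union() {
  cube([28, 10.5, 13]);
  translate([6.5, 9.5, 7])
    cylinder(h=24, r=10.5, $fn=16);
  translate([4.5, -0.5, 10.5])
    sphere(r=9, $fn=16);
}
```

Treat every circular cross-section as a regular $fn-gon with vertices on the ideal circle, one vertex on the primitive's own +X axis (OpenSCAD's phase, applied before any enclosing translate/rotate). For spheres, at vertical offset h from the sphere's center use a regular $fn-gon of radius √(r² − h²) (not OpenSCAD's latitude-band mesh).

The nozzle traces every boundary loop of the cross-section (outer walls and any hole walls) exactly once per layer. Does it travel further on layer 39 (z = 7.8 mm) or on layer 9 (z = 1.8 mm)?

Layer 39 (z = 7.8): the 28×10.5 cube contributes its full rectangle (perimeter 77.00 mm); the r=10.5 cylinder at (6.5, 9.5) gives a regular 16-gon of circumradius 10.5 (constant along its height) (perimeter = 2·16·10.500·sin(180°/16) = 65.55 mm); the sphere at (4.5, -0.5): section is a regular 16-gon, circumradius = √(r²−h²) = √(9²−2.7²) = 8.585 (perimeter = 2·16·8.585·sin(180°/16) = 53.60 mm); Merging all regions: the regions partially overlap (shared area 257.41 mm²), so the edge portions inside another operand are dropped and the merged outline is re-measured after clipping — boundary = 106.47 mm. So its perimeter = 106.47 mm. Layer 9 (z = 1.8): the cube (footprint 28×10.5) is included at this height (perimeter 77.00 mm); the cylinder at (6.5, 9.5) does not reach this height (z outside [7, 31]); the r=9 sphere at (4.5, -0.5) slices to a regular 16-gon of circumradius 2.304 (√(r²−h²) with h=8.7 from center) (perimeter = 2·16·2.304·sin(180°/16) = 14.39 mm); Combining (union): the regions partially overlap (shared area 5.87 mm²), so the edge portions inside another operand are dropped and the merged outline is re-measured after clipping — boundary = 80.80 mm. So its perimeter = 80.80 mm. Layer 39 is larger (106.47 vs 80.80 mm).

layer 39 (z = 7.8 mm)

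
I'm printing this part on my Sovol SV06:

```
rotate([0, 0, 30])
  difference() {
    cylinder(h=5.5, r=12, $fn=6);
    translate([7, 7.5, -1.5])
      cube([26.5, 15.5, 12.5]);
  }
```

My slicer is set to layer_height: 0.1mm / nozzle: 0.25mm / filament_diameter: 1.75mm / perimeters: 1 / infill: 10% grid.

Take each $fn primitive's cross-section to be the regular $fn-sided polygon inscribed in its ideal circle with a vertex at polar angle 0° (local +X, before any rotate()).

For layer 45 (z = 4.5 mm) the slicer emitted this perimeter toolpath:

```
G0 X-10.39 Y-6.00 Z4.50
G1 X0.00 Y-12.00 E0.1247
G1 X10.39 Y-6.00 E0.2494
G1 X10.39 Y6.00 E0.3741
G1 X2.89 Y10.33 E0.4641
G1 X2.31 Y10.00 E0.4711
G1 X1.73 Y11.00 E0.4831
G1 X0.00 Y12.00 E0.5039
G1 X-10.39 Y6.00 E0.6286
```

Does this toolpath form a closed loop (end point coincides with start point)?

no

Start point (G0): (-10.39, -6.00). End point (last G1): the path does not return to the start — open.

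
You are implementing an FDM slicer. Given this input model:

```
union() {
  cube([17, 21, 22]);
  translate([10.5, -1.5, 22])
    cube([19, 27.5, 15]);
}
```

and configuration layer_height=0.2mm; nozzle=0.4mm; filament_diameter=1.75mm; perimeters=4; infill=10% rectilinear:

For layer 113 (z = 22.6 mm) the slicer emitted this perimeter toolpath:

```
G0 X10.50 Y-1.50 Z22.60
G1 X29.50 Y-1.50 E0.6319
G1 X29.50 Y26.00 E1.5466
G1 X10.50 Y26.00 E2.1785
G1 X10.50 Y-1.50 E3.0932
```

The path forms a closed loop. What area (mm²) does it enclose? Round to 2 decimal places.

522.50 mm²

Apply the shoelace formula to the sequence of (X, Y) vertices; enclosed area = 522.50 mm².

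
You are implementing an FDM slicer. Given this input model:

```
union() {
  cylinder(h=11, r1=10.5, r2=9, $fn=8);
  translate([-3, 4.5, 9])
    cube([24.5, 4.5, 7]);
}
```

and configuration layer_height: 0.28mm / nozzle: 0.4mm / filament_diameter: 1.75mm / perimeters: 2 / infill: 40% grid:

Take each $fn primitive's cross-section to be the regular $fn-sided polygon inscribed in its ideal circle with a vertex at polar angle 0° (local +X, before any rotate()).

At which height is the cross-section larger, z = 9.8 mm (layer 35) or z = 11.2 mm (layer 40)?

layer 35 (z = 9.8 mm)

Layer 35 (z = 9.8): the cone: at t=0.891 of its height the radius interpolates to r₁+(r₂−r₁)t = 9.164, giving a regular 8-gon of that circumradius (area = (8/2)·9.164²·sin(360°/8) = 237.51 mm²); the 24.5×4.5 cube at (-3, 4.5) contributes its full rectangle (area 110.25 mm²); Combining (union): the regions partially overlap — summed areas 347.76 mm² minus the doubly-counted overlap 34.40 mm² gives 313.36 mm² — area = 313.36 mm². So its area = 313.36 mm². Layer 40 (z = 11.2): the cone does not reach this height (z outside [0, 11]); the 24.5×4.5 cube at (-3, 4.5) contributes its full rectangle (area 110.25 mm²); Combining (union): only the 24.5×4.5 cube at (-3, 4.5) is present, so the union is just that shape — area = 110.25 mm². So its area = 110.25 mm². Layer 35 is larger (313.36 vs 110.25 mm²).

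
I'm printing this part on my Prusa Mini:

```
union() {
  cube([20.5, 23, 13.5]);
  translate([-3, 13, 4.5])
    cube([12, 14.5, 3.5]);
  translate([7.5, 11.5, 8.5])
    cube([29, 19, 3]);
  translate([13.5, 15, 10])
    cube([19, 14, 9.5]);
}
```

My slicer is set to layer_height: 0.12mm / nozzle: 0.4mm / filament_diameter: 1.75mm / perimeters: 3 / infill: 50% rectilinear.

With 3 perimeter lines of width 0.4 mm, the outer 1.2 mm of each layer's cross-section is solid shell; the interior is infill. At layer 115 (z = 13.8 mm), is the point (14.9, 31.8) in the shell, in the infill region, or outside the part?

outside

At z = 13.8 mm: the cube does not reach this height (z outside [0, 13.5]); the cube at (-3, 13) does not reach this height (z outside [4.5, 8]); the cube at (7.5, 11.5) does not reach this height (z outside [8.5, 11.5]); the cube at (13.5, 15) is present — its section is the full 19×14 rectangle; Taking the union: only the 19×14 cube at (13.5, 15) is present, so the union is just that shape — 1 connected region. Overall, the cross-section is a single solid region. The nearest boundary edge runs (32.50, 29.00)→(13.50, 29.00); distance from the point to it = 2.80 mm. The point is not inside any of the regions above, so it lies outside the cross-section (2.80 mm from the nearest boundary).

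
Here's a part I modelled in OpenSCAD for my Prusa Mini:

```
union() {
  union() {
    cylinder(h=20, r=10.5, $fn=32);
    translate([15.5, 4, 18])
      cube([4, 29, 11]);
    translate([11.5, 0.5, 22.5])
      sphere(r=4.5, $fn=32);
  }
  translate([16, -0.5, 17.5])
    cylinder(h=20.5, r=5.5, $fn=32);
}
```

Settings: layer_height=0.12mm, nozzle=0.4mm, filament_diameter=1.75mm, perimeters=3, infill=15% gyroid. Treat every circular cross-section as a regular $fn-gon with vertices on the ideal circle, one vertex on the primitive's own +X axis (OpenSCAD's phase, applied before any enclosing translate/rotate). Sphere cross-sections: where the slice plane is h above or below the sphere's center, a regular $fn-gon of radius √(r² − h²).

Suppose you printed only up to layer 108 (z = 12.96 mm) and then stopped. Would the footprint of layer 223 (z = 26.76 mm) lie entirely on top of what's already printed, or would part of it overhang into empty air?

Compare the two slices. At z = 12.96: the cylinder: section is a regular 32-gon, circumradius r=10.5 (area = (32/2)·10.500²·sin(360°/32) = 344.14 mm²); the cube at (15.5, 4) does not reach this height (z outside [18, 29]); the sphere at (11.5, 0.5) does not reach this height (|z−center|=9.540 > r=4.5); Merging all regions: only the r=10.5 cylinder is present, so the union is just that shape — area = 344.14 mm²; the cylinder at (16, -0.5) is not intersected at this z (z outside [17.5, 38]); Taking the union: only that combined region is present, so the union is just that shape — area = 344.14 mm². At z = 26.76: the cylinder is absent (z outside [0, 20]); the cube at (15.5, 4) is present — its section is the full 4×29 rectangle (area 116.00 mm²); the r=4.5 sphere at (11.5, 0.5) slices to a regular 32-gon of circumradius 1.450 (√(r²−h²) with h=4.26 from center) (area = (32/2)·1.450²·sin(360°/32) = 6.56 mm²); Combining (union): the 2 present regions are separate (no shared area or edge), so areas and boundary lengths simply add and each stays a separate island — area = 122.56 mm²; the cylinder at (16, -0.5): section is a regular 32-gon, circumradius r=5.5 (area = (32/2)·5.500²·sin(360°/32) = 94.42 mm²); Combining (union): the regions partially overlap — summed areas 216.99 mm² minus the doubly-counted overlap 8.12 mm² gives 208.87 mm² — area = 208.87 mm². Checking containment: at z = 26.76 the cross-section extends beyond the z = 12.96 cross-section by about 208.35 mm².

part overhangs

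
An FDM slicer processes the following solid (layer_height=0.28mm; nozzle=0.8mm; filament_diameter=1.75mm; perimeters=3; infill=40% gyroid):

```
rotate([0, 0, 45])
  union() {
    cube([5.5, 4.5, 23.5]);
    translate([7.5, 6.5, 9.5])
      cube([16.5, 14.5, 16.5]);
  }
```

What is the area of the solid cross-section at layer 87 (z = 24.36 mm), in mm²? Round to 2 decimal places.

239.25 mm²

At z = 24.36 mm: the cube is absent (z outside [0, 23.5]); the cube at (7.5, 6.5) (footprint 16.5×14.5) is included at this height (area 239.25 mm²); Merging all regions: only the 16.5×14.5 cube at (7.5, 6.5) is present, so the union is just that shape — area = 239.25 mm²; (rotated 45° about Z; rotation is an isometry so areas/perimeters/island counts are preserved). Overall, the cross-section is a single solid region. Net area = 239.25 mm².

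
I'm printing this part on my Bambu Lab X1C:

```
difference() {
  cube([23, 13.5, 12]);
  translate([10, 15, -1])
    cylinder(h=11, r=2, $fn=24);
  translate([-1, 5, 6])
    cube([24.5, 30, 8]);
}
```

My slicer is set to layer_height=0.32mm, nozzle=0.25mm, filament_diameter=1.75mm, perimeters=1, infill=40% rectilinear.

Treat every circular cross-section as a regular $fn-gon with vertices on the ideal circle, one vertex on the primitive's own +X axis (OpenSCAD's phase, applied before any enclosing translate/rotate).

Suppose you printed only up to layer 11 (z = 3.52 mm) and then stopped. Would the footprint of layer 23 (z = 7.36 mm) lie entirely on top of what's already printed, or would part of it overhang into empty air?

entirely on top

Compare the two slices. At z = 3.52: the cube is present — its section is the full 23×13.5 rectangle (area 310.50 mm²); the r=2 cylinder at (10, 15) gives a regular 24-gon of circumradius 2 (constant along its height) (area = (24/2)·2.000²·sin(360°/24) = 12.42 mm²); the cube at (-1, 5) is not intersected at this z (z outside [6, 14]); Taking the first minus the rest: starting from the 23×13.5 cube (310.50 mm²), the r=2 cylinder at (10, 15) partially overlaps it — only the 0.87 mm² overlap (of its 12.42 mm²) is removed, clipping the outline — area = 309.63 mm². At z = 7.36: the 23×13.5 cube contributes its full rectangle (area 310.50 mm²); the r=2 cylinder at (10, 15) contributes a regular 24-gon of circumradius 2 (area = (24/2)·2.000²·sin(360°/24) = 12.42 mm²); the cube at (-1, 5) (footprint 24.5×30) is included at this height (area 735.00 mm²); After the difference (first − rest): starting from the 23×13.5 cube (310.50 mm²), the r=2 cylinder at (10, 15) partially overlaps it — only the 0.87 mm² overlap (of its 12.42 mm²) is removed, clipping the outline; the 24.5×30 cube at (-1, 5) partially overlaps it — only the 194.63 mm² overlap (of its 735.00 mm²) is removed, clipping the outline — area = 115.00 mm². Checking containment: the cross-section at z = 7.36 is a subset of the cross-section at z = 3.52.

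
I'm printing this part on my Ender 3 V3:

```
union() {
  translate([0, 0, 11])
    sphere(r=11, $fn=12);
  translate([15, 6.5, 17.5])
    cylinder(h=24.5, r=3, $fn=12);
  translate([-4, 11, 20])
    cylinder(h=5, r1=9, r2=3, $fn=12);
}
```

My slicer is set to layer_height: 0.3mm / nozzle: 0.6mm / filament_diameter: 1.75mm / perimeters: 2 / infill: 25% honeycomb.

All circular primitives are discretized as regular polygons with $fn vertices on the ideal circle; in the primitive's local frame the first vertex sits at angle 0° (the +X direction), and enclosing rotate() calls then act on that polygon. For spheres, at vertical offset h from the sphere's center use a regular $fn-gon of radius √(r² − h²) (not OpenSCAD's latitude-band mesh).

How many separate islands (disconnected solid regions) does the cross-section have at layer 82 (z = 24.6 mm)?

At z = 24.6 mm: the sphere is not intersected at this z (|z−center|=13.600 > r=11); the r=3 cylinder at (15, 6.5) contributes a regular 12-gon of circumradius 3; the cone at (-4, 11): at t=0.920 of its height the radius interpolates to r₁+(r₂−r₁)t = 3.480, giving a regular 12-gon of that circumradius; Combining (union): the 2 present regions are separate (no shared area or edge), so areas and boundary lengths simply add and each stays a separate island — 2 connected regions. Overall, the cross-section has 2 separate islands. Island count = 2.

2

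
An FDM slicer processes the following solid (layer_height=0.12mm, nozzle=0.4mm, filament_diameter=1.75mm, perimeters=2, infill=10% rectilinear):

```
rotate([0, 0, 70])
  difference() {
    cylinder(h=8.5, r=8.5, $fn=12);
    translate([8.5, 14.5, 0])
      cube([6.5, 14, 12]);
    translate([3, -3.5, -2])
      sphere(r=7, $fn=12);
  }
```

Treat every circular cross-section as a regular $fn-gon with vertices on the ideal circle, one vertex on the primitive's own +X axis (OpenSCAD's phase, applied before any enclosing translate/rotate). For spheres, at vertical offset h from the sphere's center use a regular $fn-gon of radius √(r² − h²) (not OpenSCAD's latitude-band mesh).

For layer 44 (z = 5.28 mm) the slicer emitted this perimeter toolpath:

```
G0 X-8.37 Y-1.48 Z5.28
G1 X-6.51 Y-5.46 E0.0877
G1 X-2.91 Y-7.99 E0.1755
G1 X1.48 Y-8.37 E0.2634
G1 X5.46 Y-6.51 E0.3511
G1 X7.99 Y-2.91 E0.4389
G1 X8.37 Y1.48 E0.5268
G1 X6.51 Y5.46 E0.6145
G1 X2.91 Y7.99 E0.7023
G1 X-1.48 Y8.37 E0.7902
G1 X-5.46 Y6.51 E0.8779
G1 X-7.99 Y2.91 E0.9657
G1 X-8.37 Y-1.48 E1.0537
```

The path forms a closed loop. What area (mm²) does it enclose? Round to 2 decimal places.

216.75 mm²

Apply the shoelace formula to the sequence of (X, Y) vertices; enclosed area = 216.75 mm².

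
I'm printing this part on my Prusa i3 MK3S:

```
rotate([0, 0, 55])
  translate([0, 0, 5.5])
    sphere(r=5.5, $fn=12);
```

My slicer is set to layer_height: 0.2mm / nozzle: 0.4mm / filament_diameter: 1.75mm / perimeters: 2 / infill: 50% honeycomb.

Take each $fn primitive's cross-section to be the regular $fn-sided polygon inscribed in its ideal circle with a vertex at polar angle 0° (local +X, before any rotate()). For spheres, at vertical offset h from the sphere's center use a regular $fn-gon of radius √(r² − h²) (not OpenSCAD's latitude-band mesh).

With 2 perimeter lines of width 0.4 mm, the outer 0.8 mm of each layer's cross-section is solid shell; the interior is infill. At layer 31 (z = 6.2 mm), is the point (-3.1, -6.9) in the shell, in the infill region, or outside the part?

At z = 6.2 mm: the r=5.5 sphere slices to a regular 12-gon of circumradius 5.455 (√(r²−h²) with h=0.7 from center); (whole slice rotated 55° about Z — lengths, areas and connectivity unchanged). Overall, the cross-section is a single solid region. Undo the 55° rotation: the query point maps to (-7.430, -1.418) in the un-rotated model frame. The nearest boundary edge runs (-5.46, 0.00)→(-4.72, -2.73); distance from the point to it = 2.27 mm. The point is not inside any of the regions above, so it lies outside the cross-section (2.27 mm from the nearest boundary).

outside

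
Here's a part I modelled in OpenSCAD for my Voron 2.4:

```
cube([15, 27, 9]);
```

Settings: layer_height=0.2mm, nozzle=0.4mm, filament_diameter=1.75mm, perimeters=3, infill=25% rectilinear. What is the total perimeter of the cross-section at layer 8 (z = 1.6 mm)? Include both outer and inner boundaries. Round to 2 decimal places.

At z = 1.6 mm: the 15×27 cube contributes its full rectangle (perimeter 84.00 mm). Overall, the cross-section is a single solid region. Total boundary length (outer) = 84.00 mm.

84.00 mm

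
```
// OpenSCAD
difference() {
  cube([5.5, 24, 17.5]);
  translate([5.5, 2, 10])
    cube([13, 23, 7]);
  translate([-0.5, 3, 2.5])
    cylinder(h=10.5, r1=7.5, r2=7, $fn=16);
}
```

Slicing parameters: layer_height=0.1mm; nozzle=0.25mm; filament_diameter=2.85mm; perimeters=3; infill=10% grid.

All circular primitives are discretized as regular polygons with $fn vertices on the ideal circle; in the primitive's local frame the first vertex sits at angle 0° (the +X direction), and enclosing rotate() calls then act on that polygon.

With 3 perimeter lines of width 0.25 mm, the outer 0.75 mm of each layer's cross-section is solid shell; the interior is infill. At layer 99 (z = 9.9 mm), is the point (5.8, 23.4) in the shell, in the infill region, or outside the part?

At z = 9.9 mm: the cube is present — its section is the full 5.5×24 rectangle; the cube at (5.5, 2) is not intersected at this z (z outside [10, 17]); the cone at (-0.5, 3) contributes a regular 16-gon of circumradius 7.148 (interpolated between r1=7.5 and r2=7 at t=0.705); Subtracting the remaining from the first: starting from the 5.5×24 cube, the cone at (-0.5, 3) partially overlaps it — only the 49.38 mm² overlap (of its 156.41 mm²) is removed, clipping the outline — 1 connected region. Overall, the cross-section is a single solid region. The nearest boundary edge runs (5.50, 24.00)→(5.50, 6.64); distance from the point to it = 0.30 mm. The point is not inside any of the regions above, so it lies outside the cross-section (0.30 mm from the nearest boundary).

outside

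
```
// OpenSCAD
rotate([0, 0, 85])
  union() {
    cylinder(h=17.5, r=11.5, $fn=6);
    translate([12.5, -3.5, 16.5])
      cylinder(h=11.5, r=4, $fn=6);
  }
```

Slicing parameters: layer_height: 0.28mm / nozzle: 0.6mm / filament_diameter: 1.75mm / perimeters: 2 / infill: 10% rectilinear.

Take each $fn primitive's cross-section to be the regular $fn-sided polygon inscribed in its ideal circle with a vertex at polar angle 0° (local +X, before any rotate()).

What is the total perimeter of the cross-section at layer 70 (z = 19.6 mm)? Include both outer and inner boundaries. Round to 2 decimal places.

24.00 mm

At z = 19.6 mm: the cylinder is not intersected at this z (z outside [0, 17.5]); the r=4 cylinder at (12.5, -3.5) contributes a regular 6-gon of circumradius 4 (perimeter = 2·6·4.000·sin(180°/6) = 24.00 mm); Merging all regions: only the r=4 cylinder at (12.5, -3.5) is present, so the union is just that shape — boundary = 24.00 mm; (rotated 85° about Z; rotation is an isometry so areas/perimeters/island counts are preserved). Overall, the cross-section is a single solid region. Total boundary length (outer) = 24.00 mm.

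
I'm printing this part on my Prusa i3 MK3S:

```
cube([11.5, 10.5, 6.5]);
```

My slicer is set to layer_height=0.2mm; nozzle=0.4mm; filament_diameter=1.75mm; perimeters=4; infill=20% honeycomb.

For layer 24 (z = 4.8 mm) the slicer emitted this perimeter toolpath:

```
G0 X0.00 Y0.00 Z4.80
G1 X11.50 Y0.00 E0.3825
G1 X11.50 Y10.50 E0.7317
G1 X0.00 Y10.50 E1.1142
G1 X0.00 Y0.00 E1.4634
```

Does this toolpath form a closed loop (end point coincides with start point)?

yes

Start point (G0): (0.00, 0.00). End point (last G1): the path returns to the start — closed.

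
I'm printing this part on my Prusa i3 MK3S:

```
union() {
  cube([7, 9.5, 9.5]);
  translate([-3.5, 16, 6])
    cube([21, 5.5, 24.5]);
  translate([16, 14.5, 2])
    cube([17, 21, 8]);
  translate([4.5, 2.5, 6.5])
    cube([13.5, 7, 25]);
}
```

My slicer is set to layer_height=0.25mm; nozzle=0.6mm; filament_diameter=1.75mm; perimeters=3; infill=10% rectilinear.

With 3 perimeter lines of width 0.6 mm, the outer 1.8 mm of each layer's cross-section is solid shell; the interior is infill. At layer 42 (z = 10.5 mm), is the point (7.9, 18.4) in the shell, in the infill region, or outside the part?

infill

At z = 10.5 mm: the cube is absent (z outside [0, 9.5]); the cube at (-3.5, 16) is present — its section is the full 21×5.5 rectangle; the cube at (16, 14.5) does not reach this height (z outside [2, 10]); the cube at (4.5, 2.5) (footprint 13.5×7) is included at this height; Taking the union: the 2 present regions are separate (no shared area or edge), so areas and boundary lengths simply add and each stays a separate island — 2 connected regions. Overall, the cross-section has 2 separate islands. The nearest boundary edge runs (17.50, 16.00)→(-3.50, 16.00); distance from the point to it = 2.40 mm. (Shell/infill is judged within the island containing the point — the largest one.) The point is inside the cross-section and 2.40 mm from the nearest boundary — more than the 1.8 mm shell width (3 × 0.6), so it's in the infill interior.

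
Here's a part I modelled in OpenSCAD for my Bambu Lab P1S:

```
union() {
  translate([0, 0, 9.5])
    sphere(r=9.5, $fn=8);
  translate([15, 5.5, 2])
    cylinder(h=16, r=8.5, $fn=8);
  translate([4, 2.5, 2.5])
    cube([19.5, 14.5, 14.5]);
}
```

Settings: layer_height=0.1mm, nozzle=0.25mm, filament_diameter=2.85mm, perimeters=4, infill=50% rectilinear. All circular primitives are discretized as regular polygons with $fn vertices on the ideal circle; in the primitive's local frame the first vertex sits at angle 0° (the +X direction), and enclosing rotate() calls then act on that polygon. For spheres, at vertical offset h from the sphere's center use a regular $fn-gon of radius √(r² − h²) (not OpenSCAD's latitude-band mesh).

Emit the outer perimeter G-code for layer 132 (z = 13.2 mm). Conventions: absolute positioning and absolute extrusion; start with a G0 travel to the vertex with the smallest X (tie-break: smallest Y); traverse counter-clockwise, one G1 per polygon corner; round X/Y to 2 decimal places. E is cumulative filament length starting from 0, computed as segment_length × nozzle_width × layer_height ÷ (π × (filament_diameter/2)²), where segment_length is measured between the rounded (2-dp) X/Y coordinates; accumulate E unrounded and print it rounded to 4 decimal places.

G0 X-8.75 Y0.00 Z13.20
G1 X-6.19 Y-6.19 E0.0263
G1 X0.00 Y-8.75 E0.0525
G1 X6.19 Y-6.19 E0.0788
G1 X8.75 Y0.00 E0.1050
G1 X7.71 Y2.50 E0.1156
G1 X7.74 Y2.50 E0.1157
G1 X8.99 Y-0.51 E0.1285
G1 X15.00 Y-3.00 E0.1540
G1 X21.01 Y-0.51 E0.1795
G1 X22.26 Y2.50 E0.1923
G1 X23.50 Y2.50 E0.1971
G1 X23.50 Y17.00 E0.2539
G1 X4.00 Y17.00 E0.3304
G1 X4.00 Y7.09 E0.3692
G1 X0.00 Y8.75 E0.3862
G1 X-6.19 Y6.19 E0.4124
G1 X-8.75 Y0.00 E0.4387

At z = 13.2 mm: the sphere: section is a regular 8-gon, circumradius = √(r²−h²) = √(9.5²−3.7²) = 8.750; the r=8.5 cylinder at (15, 5.5) gives a regular 8-gon of circumradius 8.5 (constant along its height); the cube at (4, 2.5) (footprint 19.5×14.5) is included at this height; Combining (union): the regions partially overlap (shared area 161.32 mm²), so overlapping operands fuse into one piece — 1 connected region. The outline is a single polygon with 17 vertices. Extrusion per mm of travel: 0.25 × 0.1 / (π × 1.425²) = 0.003919. Accumulating E over each segment gives final E = 0.4387.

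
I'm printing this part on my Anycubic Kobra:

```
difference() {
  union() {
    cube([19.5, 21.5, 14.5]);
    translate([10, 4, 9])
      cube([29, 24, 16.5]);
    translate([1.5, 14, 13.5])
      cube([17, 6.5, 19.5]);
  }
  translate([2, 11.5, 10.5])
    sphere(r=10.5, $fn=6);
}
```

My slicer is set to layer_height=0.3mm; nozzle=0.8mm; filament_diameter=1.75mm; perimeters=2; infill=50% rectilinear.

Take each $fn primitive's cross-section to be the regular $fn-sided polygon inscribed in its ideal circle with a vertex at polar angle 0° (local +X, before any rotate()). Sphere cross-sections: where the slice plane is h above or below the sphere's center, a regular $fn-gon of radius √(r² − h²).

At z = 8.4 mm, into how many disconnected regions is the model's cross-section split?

1

At z = 8.4 mm: the cube is present — its section is the full 19.5×21.5 rectangle; the cube at (10, 4) does not reach this height (z outside [9, 25.5]); the cube at (1.5, 14) is absent (z outside [13.5, 33]); Merging all regions: only the 19.5×21.5 cube is present, so the union is just that shape — 1 connected region; the sphere at (2, 11.5): section is a regular 6-gon, circumradius = √(r²−h²) = √(10.5²−2.1²) = 10.288; Subtracting the remaining from the first: starting from that combined region, the r=10.5 sphere at (2, 11.5) partially overlaps it — only the 173.13 mm² overlap (of its 274.98 mm²) is removed, clipping the outline — 1 connected region. The result has 1 disconnected region.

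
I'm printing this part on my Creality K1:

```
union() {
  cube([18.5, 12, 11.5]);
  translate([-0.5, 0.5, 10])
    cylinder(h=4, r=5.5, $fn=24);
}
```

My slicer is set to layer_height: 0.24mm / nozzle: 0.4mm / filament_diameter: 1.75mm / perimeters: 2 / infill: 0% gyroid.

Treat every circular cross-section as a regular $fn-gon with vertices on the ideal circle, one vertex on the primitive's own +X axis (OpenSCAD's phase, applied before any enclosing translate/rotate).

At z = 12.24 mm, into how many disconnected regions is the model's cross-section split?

At z = 12.24 mm: the cube does not reach this height (z outside [0, 11.5]); the cylinder at (-0.5, 0.5): section is a regular 24-gon, circumradius r=5.5; Combining (union): only the r=5.5 cylinder at (-0.5, 0.5) is present, so the union is just that shape — 1 connected region. The result has 1 disconnected region.

1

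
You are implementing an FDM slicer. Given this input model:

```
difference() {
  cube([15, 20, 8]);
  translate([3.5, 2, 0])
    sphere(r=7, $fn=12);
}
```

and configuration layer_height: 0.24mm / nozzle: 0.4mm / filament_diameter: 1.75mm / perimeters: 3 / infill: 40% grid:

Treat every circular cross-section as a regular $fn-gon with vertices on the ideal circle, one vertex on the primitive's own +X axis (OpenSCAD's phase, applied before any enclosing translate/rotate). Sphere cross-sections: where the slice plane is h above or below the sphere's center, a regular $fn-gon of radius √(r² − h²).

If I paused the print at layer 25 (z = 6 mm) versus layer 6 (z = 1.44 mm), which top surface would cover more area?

Layer 25 (z = 6): the cube is present — its section is the full 15×20 rectangle (area 300.00 mm²); the r=7 sphere at (3.5, 2) slices to a regular 12-gon of circumradius 3.606 (√(r²−h²) with h=6 from center) (area = (12/2)·3.606²·sin(360°/12) = 39.00 mm²); After the difference (first − rest): starting from the 15×20 cube (300.00 mm²), the r=7 sphere at (3.5, 2) partially overlaps it — only the 32.78 mm² overlap (of its 39.00 mm²) is removed, clipping the outline — area = 267.22 mm². So its area = 267.22 mm². Layer 6 (z = 1.44): the 15×20 cube contributes its full rectangle (area 300.00 mm²); the r=7 sphere at (3.5, 2) contributes a regular 12-gon of circumradius √(7²−1.44²) = 6.850 (area = (12/2)·6.850²·sin(360°/12) = 140.78 mm²); Taking the first minus the rest: starting from the 15×20 cube (300.00 mm²), the r=7 sphere at (3.5, 2) partially overlaps it — only the 77.69 mm² overlap (of its 140.78 mm²) is removed, clipping the outline — area = 222.31 mm². So its area = 222.31 mm². Layer 25 is larger (267.22 vs 222.31 mm²).

layer 25 (z = 6 mm)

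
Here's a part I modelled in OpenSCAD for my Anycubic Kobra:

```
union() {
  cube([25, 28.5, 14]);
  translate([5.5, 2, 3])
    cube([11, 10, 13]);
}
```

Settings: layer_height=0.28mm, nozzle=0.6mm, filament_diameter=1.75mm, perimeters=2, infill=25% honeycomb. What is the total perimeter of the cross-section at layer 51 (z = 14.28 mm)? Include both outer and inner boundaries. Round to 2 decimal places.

42.00 mm

At z = 14.28 mm: the cube is not intersected at this z (z outside [0, 14]); the cube at (5.5, 2) is present — its section is the full 11×10 rectangle (perimeter 42.00 mm); Merging all regions: only the 11×10 cube at (5.5, 2) is present, so the union is just that shape — boundary = 42.00 mm. Overall, the cross-section is a single solid region. Total boundary length (outer) = 42.00 mm.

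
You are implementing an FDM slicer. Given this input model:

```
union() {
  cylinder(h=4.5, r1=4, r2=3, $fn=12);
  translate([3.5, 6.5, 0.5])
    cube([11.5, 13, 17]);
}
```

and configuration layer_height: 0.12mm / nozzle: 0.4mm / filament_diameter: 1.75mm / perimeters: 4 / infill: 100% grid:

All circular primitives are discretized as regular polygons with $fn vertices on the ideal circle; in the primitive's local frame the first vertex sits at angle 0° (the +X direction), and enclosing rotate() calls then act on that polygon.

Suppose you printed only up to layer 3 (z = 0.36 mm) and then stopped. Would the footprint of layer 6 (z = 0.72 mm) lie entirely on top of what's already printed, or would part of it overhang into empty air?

Compare the two slices. At z = 0.36: the cone (r1=4→r2=3) has section circumradius 3.920 here — a regular 12-gon (area = (12/2)·3.920²·sin(360°/12) = 46.10 mm²); the cube at (3.5, 6.5) is not intersected at this z (z outside [0.5, 17.5]); Combining (union): only the cone is present, so the union is just that shape — area = 46.10 mm². At z = 0.72: the cone (r1=4→r2=3) has section circumradius 3.840 here — a regular 12-gon (area = (12/2)·3.840²·sin(360°/12) = 44.24 mm²); the cube at (3.5, 6.5) (footprint 11.5×13) is included at this height (area 149.50 mm²); Combining (union): the 2 present regions are separate (no shared area or edge), so areas and boundary lengths simply add and each stays a separate island — area = 193.74 mm². Checking containment: at z = 0.72 the cross-section extends beyond the z = 0.36 cross-section by about 149.50 mm².

part overhangs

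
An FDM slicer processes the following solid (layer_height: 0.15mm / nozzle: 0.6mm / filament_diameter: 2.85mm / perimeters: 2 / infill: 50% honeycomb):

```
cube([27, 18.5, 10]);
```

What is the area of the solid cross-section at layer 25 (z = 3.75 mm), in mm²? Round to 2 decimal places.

499.50 mm²

At z = 3.75 mm: the cube is present — its section is the full 27×18.5 rectangle (area 499.50 mm²). Overall, the cross-section is a single solid region. Net area = 499.50 mm².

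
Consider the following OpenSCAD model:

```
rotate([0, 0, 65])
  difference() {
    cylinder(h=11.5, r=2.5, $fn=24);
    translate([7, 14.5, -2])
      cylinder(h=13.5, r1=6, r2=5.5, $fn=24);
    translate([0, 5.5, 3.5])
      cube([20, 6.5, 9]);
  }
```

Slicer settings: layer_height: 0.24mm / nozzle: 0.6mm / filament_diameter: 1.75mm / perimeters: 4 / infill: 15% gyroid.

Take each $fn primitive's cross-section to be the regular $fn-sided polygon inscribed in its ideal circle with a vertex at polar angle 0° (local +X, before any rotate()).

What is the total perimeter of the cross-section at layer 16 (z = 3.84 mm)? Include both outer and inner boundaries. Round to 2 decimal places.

At z = 3.84 mm: the r=2.5 cylinder gives a regular 24-gon of circumradius 2.5 (constant along its height) (perimeter = 2·24·2.500·sin(180°/24) = 15.66 mm); the cone at (7, 14.5) (r1=6→r2=5.5) has section circumradius 5.784 here — a regular 24-gon (perimeter = 2·24·5.784·sin(180°/24) = 36.24 mm); the cube at (0, 5.5) (footprint 20×6.5) is included at this height (perimeter 53.00 mm); Subtracting the remaining from the first: starting from the r=2.5 cylinder, the cone at (7, 14.5) misses the remaining region (no effect); the 20×6.5 cube at (0, 5.5) misses the remaining region (no effect) — boundary = 15.66 mm; (whole slice rotated 65° about Z — lengths, areas and connectivity unchanged). Overall, the cross-section is a single solid region. Total boundary length (outer) = 15.66 mm.

15.66 mm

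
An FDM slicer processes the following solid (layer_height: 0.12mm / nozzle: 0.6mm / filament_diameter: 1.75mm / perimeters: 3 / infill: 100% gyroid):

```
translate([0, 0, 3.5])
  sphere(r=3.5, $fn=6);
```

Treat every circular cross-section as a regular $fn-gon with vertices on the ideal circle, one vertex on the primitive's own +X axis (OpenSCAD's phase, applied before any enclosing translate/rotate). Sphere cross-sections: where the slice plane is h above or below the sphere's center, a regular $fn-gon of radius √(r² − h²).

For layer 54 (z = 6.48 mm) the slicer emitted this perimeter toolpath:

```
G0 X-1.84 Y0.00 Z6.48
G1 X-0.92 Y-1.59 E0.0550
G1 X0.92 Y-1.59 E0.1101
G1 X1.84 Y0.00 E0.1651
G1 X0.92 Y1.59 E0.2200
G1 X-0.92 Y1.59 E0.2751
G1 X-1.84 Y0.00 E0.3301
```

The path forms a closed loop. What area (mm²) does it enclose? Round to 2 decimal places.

Apply the shoelace formula to the sequence of (X, Y) vertices; enclosed area = 8.78 mm².

8.78 mm²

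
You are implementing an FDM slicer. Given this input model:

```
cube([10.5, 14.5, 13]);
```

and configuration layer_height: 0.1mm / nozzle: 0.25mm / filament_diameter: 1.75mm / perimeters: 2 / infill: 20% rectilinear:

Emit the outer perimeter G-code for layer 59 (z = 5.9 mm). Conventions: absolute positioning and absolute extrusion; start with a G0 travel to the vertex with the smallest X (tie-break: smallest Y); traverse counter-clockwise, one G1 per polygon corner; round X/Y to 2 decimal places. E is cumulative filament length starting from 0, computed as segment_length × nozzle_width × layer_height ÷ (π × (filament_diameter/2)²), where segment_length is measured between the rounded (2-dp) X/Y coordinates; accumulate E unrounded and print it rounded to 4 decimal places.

G0 X0.00 Y0.00 Z5.90
G1 X10.50 Y0.00 E0.1091
G1 X10.50 Y14.50 E0.2598
G1 X0.00 Y14.50 E0.3690
G1 X0.00 Y0.00 E0.5197

At z = 5.9 mm: the cube (footprint 10.5×14.5) is included at this height. The outline is a single polygon with 4 vertices. Extrusion per mm of travel: 0.25 × 0.1 / (π × 0.875²) = 0.010394. Accumulating E over each segment gives final E = 0.5197.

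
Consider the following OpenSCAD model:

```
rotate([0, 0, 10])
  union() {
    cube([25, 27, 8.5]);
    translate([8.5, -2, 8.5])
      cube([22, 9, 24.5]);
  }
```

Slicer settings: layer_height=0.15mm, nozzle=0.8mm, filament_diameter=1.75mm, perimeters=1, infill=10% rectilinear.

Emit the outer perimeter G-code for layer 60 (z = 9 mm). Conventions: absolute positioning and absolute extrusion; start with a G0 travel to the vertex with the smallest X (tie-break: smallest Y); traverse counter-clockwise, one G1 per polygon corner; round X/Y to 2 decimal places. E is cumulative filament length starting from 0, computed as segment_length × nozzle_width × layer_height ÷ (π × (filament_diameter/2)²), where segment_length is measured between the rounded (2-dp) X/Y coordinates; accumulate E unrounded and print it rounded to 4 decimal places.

G0 X7.16 Y8.37 Z9.00
G1 X8.72 Y-0.49 E0.4488
G1 X30.38 Y3.33 E1.5461
G1 X28.82 Y12.19 E1.9950
G1 X7.16 Y8.37 E3.0923

At z = 9 mm: the cube is not intersected at this z (z outside [0, 8.5]); the cube at (8.5, -2) (footprint 22×9) is included at this height; Merging all regions: only the 22×9 cube at (8.5, -2) is present, so the union is just that shape — 1 connected region; (rotated 10° about Z; rotation is an isometry so areas/perimeters/island counts are preserved). The outline is a single polygon with 4 vertices. Extrusion per mm of travel: 0.8 × 0.15 / (π × 0.875²) = 0.049890. Accumulating E over each segment gives final E = 3.0923.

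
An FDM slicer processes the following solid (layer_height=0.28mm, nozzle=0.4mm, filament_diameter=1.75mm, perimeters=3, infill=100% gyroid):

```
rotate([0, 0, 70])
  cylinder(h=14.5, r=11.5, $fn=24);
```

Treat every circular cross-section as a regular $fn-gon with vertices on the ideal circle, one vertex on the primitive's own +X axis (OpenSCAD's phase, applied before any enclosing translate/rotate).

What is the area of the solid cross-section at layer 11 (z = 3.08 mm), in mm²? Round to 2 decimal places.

410.75 mm²

At z = 3.08 mm: the r=11.5 cylinder gives a regular 24-gon of circumradius 11.5 (constant along its height) (area = (24/2)·11.500²·sin(360°/24) = 410.75 mm²); (whole slice rotated 70° about Z — lengths, areas and connectivity unchanged). Overall, the cross-section is a single solid region. Net area = 410.75 mm².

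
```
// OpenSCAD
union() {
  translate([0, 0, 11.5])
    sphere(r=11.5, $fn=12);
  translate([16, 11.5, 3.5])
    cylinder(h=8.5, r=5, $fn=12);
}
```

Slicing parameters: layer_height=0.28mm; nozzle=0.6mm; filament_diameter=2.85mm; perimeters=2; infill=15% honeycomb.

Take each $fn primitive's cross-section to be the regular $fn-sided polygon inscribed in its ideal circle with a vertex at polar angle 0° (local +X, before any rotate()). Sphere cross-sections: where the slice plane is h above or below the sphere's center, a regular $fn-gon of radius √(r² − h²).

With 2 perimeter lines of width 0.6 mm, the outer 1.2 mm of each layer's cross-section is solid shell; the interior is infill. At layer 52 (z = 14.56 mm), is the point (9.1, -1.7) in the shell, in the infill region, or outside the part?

infill

At z = 14.56 mm: the sphere: section is a regular 12-gon, circumradius = √(r²−h²) = √(11.5²−3.06²) = 11.085; the cylinder at (16, 11.5) is absent (z outside [3.5, 12]); Merging all regions: only the r=11.5 sphere is present, so the union is just that shape — 1 connected region. Overall, the cross-section is a single solid region. The nearest boundary edge runs (9.60, -5.54)→(11.09, 0.00); distance from the point to it = 1.48 mm. The point is inside the cross-section and 1.48 mm from the nearest boundary — more than the 1.2 mm shell width (2 × 0.6), so it's in the infill interior.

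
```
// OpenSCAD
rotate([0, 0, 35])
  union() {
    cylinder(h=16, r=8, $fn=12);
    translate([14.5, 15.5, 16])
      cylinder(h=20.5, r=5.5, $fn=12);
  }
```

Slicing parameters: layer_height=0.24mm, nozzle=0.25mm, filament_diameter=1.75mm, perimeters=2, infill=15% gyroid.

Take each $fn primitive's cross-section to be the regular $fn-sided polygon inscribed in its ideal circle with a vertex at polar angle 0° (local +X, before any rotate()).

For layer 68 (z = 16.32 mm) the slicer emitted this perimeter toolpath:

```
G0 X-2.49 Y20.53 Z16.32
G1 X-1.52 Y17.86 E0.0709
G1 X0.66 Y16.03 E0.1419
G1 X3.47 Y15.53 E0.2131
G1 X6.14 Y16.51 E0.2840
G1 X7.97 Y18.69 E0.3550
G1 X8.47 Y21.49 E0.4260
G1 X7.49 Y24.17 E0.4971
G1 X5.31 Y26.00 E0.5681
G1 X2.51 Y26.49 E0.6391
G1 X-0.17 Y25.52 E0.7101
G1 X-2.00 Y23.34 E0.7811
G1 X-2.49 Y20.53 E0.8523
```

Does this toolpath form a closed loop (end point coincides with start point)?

yes

Start point (G0): (-2.49, 20.53). End point (last G1): the path returns to the start — closed.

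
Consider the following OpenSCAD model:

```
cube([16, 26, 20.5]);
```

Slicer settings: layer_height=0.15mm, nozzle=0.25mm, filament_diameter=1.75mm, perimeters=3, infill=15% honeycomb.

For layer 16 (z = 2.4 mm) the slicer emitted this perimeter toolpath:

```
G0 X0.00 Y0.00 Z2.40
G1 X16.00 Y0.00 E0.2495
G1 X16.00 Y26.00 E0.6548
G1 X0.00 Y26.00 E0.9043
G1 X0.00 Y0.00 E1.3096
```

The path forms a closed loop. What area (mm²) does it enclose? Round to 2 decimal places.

Apply the shoelace formula to the sequence of (X, Y) vertices; enclosed area = 416.00 mm².

416.00 mm²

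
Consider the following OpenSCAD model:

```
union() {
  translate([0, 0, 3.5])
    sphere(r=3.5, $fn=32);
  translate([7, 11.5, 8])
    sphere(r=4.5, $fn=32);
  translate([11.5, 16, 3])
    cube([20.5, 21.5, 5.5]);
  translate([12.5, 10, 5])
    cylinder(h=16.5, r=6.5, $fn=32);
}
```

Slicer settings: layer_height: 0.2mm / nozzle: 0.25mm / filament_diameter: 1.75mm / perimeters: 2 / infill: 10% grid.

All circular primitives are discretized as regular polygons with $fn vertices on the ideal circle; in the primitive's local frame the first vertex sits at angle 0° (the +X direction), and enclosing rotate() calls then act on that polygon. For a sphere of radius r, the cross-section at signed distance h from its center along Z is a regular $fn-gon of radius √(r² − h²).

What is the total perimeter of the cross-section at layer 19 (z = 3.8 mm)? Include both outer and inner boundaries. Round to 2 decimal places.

At z = 3.8 mm: the r=3.5 sphere slices to a regular 32-gon of circumradius 3.487 (√(r²−h²) with h=0.3 from center) (perimeter = 2·32·3.487·sin(180°/32) = 21.88 mm); the sphere at (7, 11.5): section is a regular 32-gon, circumradius = √(r²−h²) = √(4.5²−4.2²) = 1.616 (perimeter = 2·32·1.616·sin(180°/32) = 10.13 mm); the cube at (11.5, 16) (footprint 20.5×21.5) is included at this height (perimeter 84.00 mm); the cylinder at (12.5, 10) does not reach this height (z outside [5, 21.5]); Combining (union): the 3 present regions are separate (no shared area or edge), so areas and boundary lengths simply add and each stays a separate island — boundary = 116.01 mm. Overall, the cross-section has 3 separate islands. Total boundary length (outer) = 116.01 mm.

116.01 mm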